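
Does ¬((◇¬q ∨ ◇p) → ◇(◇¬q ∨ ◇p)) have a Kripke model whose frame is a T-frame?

Unsatisfiable (every branch closes)

1. ¬((◇¬q ∨ ◇p) → ◇(◇¬q ∨ ◇p)), u
2. ◇¬q ∨ ◇p, u
3. ¬◇(◇¬q ∨ ◇p), u
4. ¬(◇¬q ∨ ◇p), u
5. ¬◇¬q, u
6. ¬◇p, u
7. q, u
8. ¬p, u
9. ◇p, u
10. p, v
11. ¬(◇¬q ∨ ◇p), v
12. ¬◇¬q, v
13. ¬◇p, v
14. q, v
15. ¬p, v
Accessibility: uRu, uRv, vRv
Branch closes: p and ¬p both at v.
Every branch closes; the branch above is one of them.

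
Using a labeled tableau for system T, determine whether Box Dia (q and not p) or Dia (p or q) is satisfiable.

1. Box Dia (q and not p) or Dia (p or q), w0
2. Dia (p or q), w0
3. p or q, w1
4. q, w1
Accessibility: w0Rw0, w0Rw1, w1Rw1

Yes, satisfiable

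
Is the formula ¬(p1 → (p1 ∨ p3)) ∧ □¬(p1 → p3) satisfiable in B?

Unsatisfiable (every branch closes)

1. ¬(p1 → (p1 ∨ p3)) ∧ □¬(p1 → p3), 0
2. ¬(p1 → (p1 ∨ p3)), 0   [∧-rule on 1]
3. □¬(p1 → p3), 0   [∧-rule on 1]
4. p1, 0   [¬→-rule on 2]
5. ¬(p1 ∨ p3), 0   [¬→-rule on 2]
6. ¬p1, 0   [¬∨-rule on 5]
7. ¬p3, 0   [¬∨-rule on 5]
Accessibility: 0R0
Branch closes: p1 and ¬p1 both at 0.
Every branch closes; the branch above is one of them.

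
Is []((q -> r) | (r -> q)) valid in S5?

Tableau for the negation ~[]((q -> r) | (r -> q)):
1. ~[]((q -> r) | (r -> q)), 0
2. ~((q -> r) | (r -> q)), 1
3. ~(q -> r), 1
4. ~(r -> q), 1
5. q, 1
6. ~r, 1
7. r, 1
8. ~q, 1
Accessibility: 0R0, 0R1, 1R0, 1R1
Branch closes: r and ~r both at 1.
All branches of the negation close; one closing branch shown above.

Yes, valid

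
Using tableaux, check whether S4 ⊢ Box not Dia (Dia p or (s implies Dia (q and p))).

No, not valid

Tableau for the negation not Box not Dia (Dia p or (s implies Dia (q and p))):
1. not Box not Dia (Dia p or (s implies Dia (q and p))), u
2. Dia (Dia p or (s implies Dia (q and p))), v   [neg-Box-rule on 1: fresh world v, uRv]
3. Dia p or (s implies Dia (q and p)), w   [Dia-rule on 2: fresh world w, vRw]
4. s implies Dia (q and p), w   [or-rule on 3 (branches; this branch)]
5. Dia (q and p), w   [implies-rule on 4 (branches; this branch)]
6. q and p, x   [Dia-rule on 5: fresh world x, wRx]
7. q, x   [and-rule on 6]
8. p, x   [and-rule on 6]
Accessibility: uRu, uRv, uRw, uRx, vRv, vRw, vRx, wRw, wRx, xRx
The negation has an open branch (countermodel exists).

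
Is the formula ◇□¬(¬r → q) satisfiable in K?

Satisfiable

1. ◇□¬(¬r → q), 0
2. □¬(¬r → q), 1   [◇-rule on 1: fresh world 1, 0R1]
Accessibility: 0R1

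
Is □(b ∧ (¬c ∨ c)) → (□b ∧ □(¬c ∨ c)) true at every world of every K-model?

Tableau for the negation ¬(□(b ∧ (¬c ∨ c)) → (□b ∧ □(¬c ∨ c))):
1. ¬(□(b ∧ (¬c ∨ c)) → (□b ∧ □(¬c ∨ c))), u
2. □(b ∧ (¬c ∨ c)), u
3. ¬(□b ∧ □(¬c ∨ c)), u
4. ¬□b, u
5. ¬b, v
6. b ∧ (¬c ∨ c), v
7. b, v
8. ¬c ∨ c, v
Accessibility: uRv
Branch closes: b and ¬b both at v.
All branches of the negation close; one closing branch shown above.

Valid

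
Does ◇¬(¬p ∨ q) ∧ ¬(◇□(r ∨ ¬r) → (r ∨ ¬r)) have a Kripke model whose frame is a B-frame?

1. ◇¬(¬p ∨ q) ∧ ¬(◇□(r ∨ ¬r) → (r ∨ ¬r)), 0
2. ◇¬(¬p ∨ q), 0   [∧-rule on 1]
3. ¬(◇□(r ∨ ¬r) → (r ∨ ¬r)), 0   [∧-rule on 1]
4. ◇□(r ∨ ¬r), 0   [¬→-rule on 3]
5. ¬(r ∨ ¬r), 0   [¬→-rule on 3]
6. ¬r, 0   [¬∨-rule on 5]
7. r, 0   [¬∨-rule on 5]
Accessibility: 0R0
Branch closes: r and ¬r both at 0.
Every branch closes; the branch above is one of them.

Unsatisfiable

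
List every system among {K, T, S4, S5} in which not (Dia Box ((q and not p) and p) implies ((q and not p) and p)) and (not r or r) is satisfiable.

K-tableau for the formula:
1. not (Dia Box ((q and not p) and p) implies ((q and not p) and p)) and (not r or r), w0
2. not (Dia Box ((q and not p) and p) implies ((q and not p) and p)), w0
3. not r or r, w0
4. Dia Box ((q and not p) and p), w0
5. not ((q and not p) and p), w0
6. r, w0
7. not p, w0
8. Box ((q and not p) and p), w1
Accessibility: w0Rw1
Complete open branch: satisfiable in K.
T-tableau for the formula:
1. not (Dia Box ((q and not p) and p) implies ((q and not p) and p)) and (not r or r), w0
2. not (Dia Box ((q and not p) and p) implies ((q and not p) and p)), w0
3. not r or r, w0
4. Dia Box ((q and not p) and p), w0
5. not ((q and not p) and p), w0
6. r, w0
7. not (q and not p), w0
8. p, w0
9. Box ((q and not p) and p), w1
10. (q and not p) and p, w1
11. q and not p, w1
12. p, w1
13. q, w1
14. not p, w1
Accessibility: w0Rw0, w0Rw1, w1Rw1
Branch closes: p and not p both at w1.
Every branch closes (one shown): unsatisfiable in T, hence also in S4, S5 (every S4/S5-frame is a T-frame).

K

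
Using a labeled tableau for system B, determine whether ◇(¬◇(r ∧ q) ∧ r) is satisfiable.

Satisfiable (open branch found)

1. ◇(¬◇(r ∧ q) ∧ r), w0
2. ¬◇(r ∧ q) ∧ r, w1
3. ¬◇(r ∧ q), w1
4. r, w1
5. ¬(r ∧ q), w0
6. ¬(r ∧ q), w1
7. ¬q, w0
8. ¬q, w1
Accessibility: w0Rw0, w0Rw1, w1Rw0, w1Rw1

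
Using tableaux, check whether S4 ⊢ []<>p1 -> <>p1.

Yes, valid

Tableau for the negation ~([]<>p1 -> <>p1):
1. ~([]<>p1 -> <>p1), 0
2. []<>p1, 0
3. ~<>p1, 0
4. <>p1, 0
5. ~p1, 0
6. p1, 1
7. <>p1, 1
8. ~p1, 1
Accessibility: 0R0, 0R1, 1R1
Branch closes: p1 and ~p1 both at 1.
All branches of the negation close; one closing branch shown above.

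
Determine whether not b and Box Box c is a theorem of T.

Tableau for the negation not (not b and Box Box c):
1. not (not b and Box Box c), w0
2. not Box Box c, w0
3. not Box c, w1
4. not c, w2
Accessibility: w0Rw0, w0Rw1, w1Rw1, w1Rw2, w2Rw2
The negation has an open branch (countermodel exists).

Invalid (countermodel exists)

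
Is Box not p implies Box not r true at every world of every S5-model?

Not valid

Tableau for the negation not (Box not p implies Box not r):
1. not (Box not p implies Box not r), w0
2. Box not p, w0
3. not Box not r, w0
4. not p, w0
5. r, w1
6. not p, w1
Accessibility: w0Rw0, w0Rw1, w1Rw0, w1Rw1
The negation has an open branch (countermodel exists).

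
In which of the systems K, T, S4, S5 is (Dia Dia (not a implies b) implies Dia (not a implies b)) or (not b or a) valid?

K-tableau for the negation not ((Dia Dia (not a implies b) implies Dia (not a implies b)) or (not b or a)):
1. not ((Dia Dia (not a implies b) implies Dia (not a implies b)) or (not b or a)), w0
2. not (Dia Dia (not a implies b) implies Dia (not a implies b)), w0   [neg-or-rule on 1]
3. not (not b or a), w0   [neg-or-rule on 1]
4. Dia Dia (not a implies b), w0   [neg-implies-rule on 2]
5. not Dia (not a implies b), w0   [neg-implies-rule on 2]
6. b, w0   [neg-or-rule on 3]
7. not a, w0   [neg-or-rule on 3]
8. Dia (not a implies b), w1   [Dia-rule on 4: fresh world w1, w0Rw1]
9. not (not a implies b), w1   [neg-Dia-rule on 5 via w0Rw1]
10. not a, w1   [neg-implies-rule on 9]
11. not b, w1   [neg-implies-rule on 9]
12. not a implies b, w2   [Dia-rule on 8: fresh world w2, w1Rw2]
13. b, w2   [implies-rule on 12 (branches; this branch)]
Accessibility: w0Rw1, w1Rw2
Complete open branch: countermodel on a K-frame, so not valid in K.
T-tableau for the negation not ((Dia Dia (not a implies b) implies Dia (not a implies b)) or (not b or a)):
1. not ((Dia Dia (not a implies b) implies Dia (not a implies b)) or (not b or a)), w0
2. not (Dia Dia (not a implies b) implies Dia (not a implies b)), w0   [neg-or-rule on 1]
3. not (not b or a), w0   [neg-or-rule on 1]
4. Dia Dia (not a implies b), w0   [neg-implies-rule on 2]
5. not Dia (not a implies b), w0   [neg-implies-rule on 2]
6. b, w0   [neg-or-rule on 3]
7. not a, w0   [neg-or-rule on 3]
8. not (not a implies b), w0   [neg-Dia-rule on 5 via w0Rw0]
9. not b, w0   [neg-implies-rule on 8]
Accessibility: w0Rw0
Branch closes: b and not b both at w0.
Every branch closes (one shown): valid in T, hence also in S4, S5 (every theorem of T is a theorem of S4 and S5).

T, S4, S5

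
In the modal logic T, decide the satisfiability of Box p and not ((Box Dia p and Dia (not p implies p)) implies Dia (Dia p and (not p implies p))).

1. Box p and not ((Box Dia p and Dia (not p implies p)) implies Dia (Dia p and (not p implies p))), u
2. Box p, u
3. not ((Box Dia p and Dia (not p implies p)) implies Dia (Dia p and (not p implies p))), u
4. Box Dia p and Dia (not p implies p), u
5. not Dia (Dia p and (not p implies p)), u
6. Box Dia p, u
7. Dia (not p implies p), u
8. p, u
9. not (Dia p and (not p implies p)), u
10. Dia p, u
11. not (not p implies p), u
12. not p, u
Accessibility: uRu
Branch closes: p and not p both at u.
(One branch shown.) All branches close.

No, unsatisfiable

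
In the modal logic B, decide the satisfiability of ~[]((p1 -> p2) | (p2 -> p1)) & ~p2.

Unsatisfiable (every branch closes)

1. ~[]((p1 -> p2) | (p2 -> p1)) & ~p2, u
2. ~[]((p1 -> p2) | (p2 -> p1)), u
3. ~p2, u
4. ~((p1 -> p2) | (p2 -> p1)), v
5. ~(p1 -> p2), v
6. ~(p2 -> p1), v
7. p1, v
8. ~p2, v
9. p2, v
10. ~p1, v
Accessibility: uRu, uRv, vRu, vRv
Branch closes: p2 and ~p2 both at v.
(One branch shown.) All branches close.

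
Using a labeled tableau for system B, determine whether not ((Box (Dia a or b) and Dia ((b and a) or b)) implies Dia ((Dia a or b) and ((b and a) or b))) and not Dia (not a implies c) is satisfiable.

No, unsatisfiable

1. not ((Box (Dia a or b) and Dia ((b and a) or b)) implies Dia ((Dia a or b) and ((b and a) or b))) and not Dia (not a implies c), w0
2. not ((Box (Dia a or b) and Dia ((b and a) or b)) implies Dia ((Dia a or b) and ((b and a) or b))), w0
3. not Dia (not a implies c), w0
4. Box (Dia a or b) and Dia ((b and a) or b), w0
5. not Dia ((Dia a or b) and ((b and a) or b)), w0
6. Box (Dia a or b), w0
7. Dia ((b and a) or b), w0
8. not (not a implies c), w0
9. not a, w0
10. not c, w0
11. not ((Dia a or b) and ((b and a) or b)), w0
12. Dia a or b, w0
13. not ((b and a) or b), w0
14. not (b and a), w0
15. not b, w0
16. Dia a, w0
17. (b and a) or b, w1
18. not (not a implies c), w1
19. not a, w1
20. not c, w1
21. not ((Dia a or b) and ((b and a) or b)), w1
22. Dia a or b, w1
23. b, w1
24. not ((b and a) or b), w1
25. not (b and a), w1
26. not b, w1
Accessibility: w0Rw0, w0Rw1, w1Rw0, w1Rw1
Branch closes: b and not b both at w1.
(One branch shown.) All branches close.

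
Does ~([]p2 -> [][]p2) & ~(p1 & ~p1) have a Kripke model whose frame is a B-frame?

1. ~([]p2 -> [][]p2) & ~(p1 & ~p1), w0
2. ~([]p2 -> [][]p2), w0
3. ~(p1 & ~p1), w0
4. []p2, w0
5. ~[][]p2, w0
6. p2, w0
7. p1, w0
8. ~[]p2, w1
9. p2, w1
10. ~p2, w2
Accessibility: w0Rw0, w0Rw1, w1Rw0, w1Rw1, w1Rw2, w2Rw1, w2Rw2

Yes, satisfiable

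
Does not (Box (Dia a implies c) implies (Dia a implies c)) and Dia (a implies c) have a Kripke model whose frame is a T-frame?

No, unsatisfiable

1. not (Box (Dia a implies c) implies (Dia a implies c)) and Dia (a implies c), 0
2. not (Box (Dia a implies c) implies (Dia a implies c)), 0
3. Dia (a implies c), 0
4. Box (Dia a implies c), 0
5. not (Dia a implies c), 0
6. Dia a, 0
7. not c, 0
8. Dia a implies c, 0
9. not Dia a, 0
10. not a, 0
11. a implies c, 1
12. Dia a implies c, 1
13. not a, 1
14. c, 1
15. a, 2
16. Dia a implies c, 2
17. not a, 2
Accessibility: 0R0, 0R1, 0R2, 1R1, 2R2
Branch closes: a and not a both at 2.
(One branch shown.) All branches close.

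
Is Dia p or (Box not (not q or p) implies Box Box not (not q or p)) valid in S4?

Tableau for the negation not (Dia p or (Box not (not q or p) implies Box Box not (not q or p))):
1. not (Dia p or (Box not (not q or p) implies Box Box not (not q or p))), w0
2. not Dia p, w0
3. not (Box not (not q or p) implies Box Box not (not q or p)), w0
4. Box not (not q or p), w0
5. not Box Box not (not q or p), w0
6. not p, w0
7. not (not q or p), w0
8. q, w0
9. not Box not (not q or p), w1
10. not p, w1
11. not (not q or p), w1
12. q, w1
13. not q or p, w2
14. not p, w2
15. not (not q or p), w2
16. q, w2
17. p, w2
Accessibility: w0Rw0, w0Rw1, w0Rw2, w1Rw1, w1Rw2, w2Rw2
Branch closes: p and not p both at w2.
Every branch of the negation's tableau closes; the branch above is one of them.

Valid in S4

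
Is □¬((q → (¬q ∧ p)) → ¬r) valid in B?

No, not valid

Tableau for the negation ¬□¬((q → (¬q ∧ p)) → ¬r):
1. ¬□¬((q → (¬q ∧ p)) → ¬r), 0
2. (q → (¬q ∧ p)) → ¬r, 1
3. ¬r, 1
Accessibility: 0R0, 0R1, 1R0, 1R1
The negation has an open branch (countermodel exists).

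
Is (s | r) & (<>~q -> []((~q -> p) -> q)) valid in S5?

No, not valid

Tableau for the negation ~((s | r) & (<>~q -> []((~q -> p) -> q))):
1. ~((s | r) & (<>~q -> []((~q -> p) -> q))), u
2. ~(<>~q -> []((~q -> p) -> q)), u
3. <>~q, u
4. ~[]((~q -> p) -> q), u
5. ~q, v
6. ~((~q -> p) -> q), w
7. ~q -> p, w
8. ~q, w
9. p, w
Accessibility: uRu, uRv, uRw, vRu, vRv, vRw, wRu, wRv, wRw
The negation has an open branch (countermodel exists).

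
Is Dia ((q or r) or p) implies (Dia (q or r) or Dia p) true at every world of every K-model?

Valid

Tableau for the negation not (Dia ((q or r) or p) implies (Dia (q or r) or Dia p)):
1. not (Dia ((q or r) or p) implies (Dia (q or r) or Dia p)), w0
2. Dia ((q or r) or p), w0   [neg-implies-rule on 1]
3. not (Dia (q or r) or Dia p), w0   [neg-implies-rule on 1]
4. not Dia (q or r), w0   [neg-or-rule on 3]
5. not Dia p, w0   [neg-or-rule on 3]
6. (q or r) or p, w1   [Dia-rule on 2: fresh world w1, w0Rw1]
7. not (q or r), w1   [neg-Dia-rule on 4 via w0Rw1]
8. not q, w1   [neg-or-rule on 7]
9. not r, w1   [neg-or-rule on 7]
10. not p, w1   [neg-Dia-rule on 5 via w0Rw1]
11. q or r, w1   [or-rule on 6 (branches; this branch)]
12. r, w1   [or-rule on 11 (branches; this branch)]
Accessibility: w0Rw1
Branch closes: r and not r both at w1.
All branches of the negation close; one closing branch shown above.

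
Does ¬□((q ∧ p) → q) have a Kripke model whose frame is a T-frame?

Unsatisfiable

1. ¬□((q ∧ p) → q), w0
2. ¬((q ∧ p) → q), w1   [¬□-rule on 1: fresh world w1, w0Rw1]
3. q ∧ p, w1   [¬→-rule on 2]
4. ¬q, w1   [¬→-rule on 2]
5. q, w1   [∧-rule on 3]
6. p, w1   [∧-rule on 3]
Accessibility: w0Rw0, w0Rw1, w1Rw1
Branch closes: q and ¬q both at w1.
All branches of the tableau close; one closing branch shown above.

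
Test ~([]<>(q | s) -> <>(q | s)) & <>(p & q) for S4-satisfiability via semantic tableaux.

1. ~([]<>(q | s) -> <>(q | s)) & <>(p & q), u
2. ~([]<>(q | s) -> <>(q | s)), u
3. <>(p & q), u
4. []<>(q | s), u
5. ~<>(q | s), u
6. <>(q | s), u
7. ~(q | s), u
8. ~q, u
9. ~s, u
10. p & q, v
11. p, v
12. q, v
13. <>(q | s), v
14. ~(q | s), v
15. ~q, v
16. ~s, v
Accessibility: uRu, uRv, vRv
Branch closes: q and ~q both at v.
(One branch shown.) All branches close.

Unsatisfiable (every branch closes)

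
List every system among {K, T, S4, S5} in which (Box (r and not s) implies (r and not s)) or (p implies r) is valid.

T, S4, S5

K-tableau for the negation not ((Box (r and not s) implies (r and not s)) or (p implies r)):
1. not ((Box (r and not s) implies (r and not s)) or (p implies r)), u
2. not (Box (r and not s) implies (r and not s)), u
3. not (p implies r), u
4. Box (r and not s), u
5. not (r and not s), u
6. p, u
7. not r, u
8. s, u
Complete open branch: countermodel on a K-frame, so not valid in K.
T-tableau for the negation not ((Box (r and not s) implies (r and not s)) or (p implies r)):
1. not ((Box (r and not s) implies (r and not s)) or (p implies r)), u
2. not (Box (r and not s) implies (r and not s)), u
3. not (p implies r), u
4. Box (r and not s), u
5. not (r and not s), u
6. p, u
7. not r, u
8. r and not s, u
9. r, u
10. not s, u
Accessibility: uRu
Branch closes: r and not r both at u.
Every branch closes (one shown): valid in T, hence also in S4, S5 (every theorem of T is a theorem of S4 and S5).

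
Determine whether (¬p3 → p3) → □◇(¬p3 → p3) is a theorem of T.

Tableau for the negation ¬((¬p3 → p3) → □◇(¬p3 → p3)):
1. ¬((¬p3 → p3) → □◇(¬p3 → p3)), w0
2. ¬p3 → p3, w0   [¬→-rule on 1]
3. ¬□◇(¬p3 → p3), w0   [¬→-rule on 1]
4. p3, w0   [→-rule on 2 (branches; this branch)]
5. ¬◇(¬p3 → p3), w1   [¬□-rule on 3: fresh world w1, w0Rw1]
6. ¬(¬p3 → p3), w1   [¬◇-rule on 5 via w1Rw1]
7. ¬p3, w1   [¬→-rule on 6]
Accessibility: w0Rw0, w0Rw1, w1Rw1
The negation has an open branch (countermodel exists).

Invalid (countermodel exists)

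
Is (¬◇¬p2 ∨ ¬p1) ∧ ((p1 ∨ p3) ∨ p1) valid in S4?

Tableau for the negation ¬((¬◇¬p2 ∨ ¬p1) ∧ ((p1 ∨ p3) ∨ p1)):
1. ¬((¬◇¬p2 ∨ ¬p1) ∧ ((p1 ∨ p3) ∨ p1)), 0
2. ¬((p1 ∨ p3) ∨ p1), 0   [¬∧-rule on 1 (branches; this branch)]
3. ¬(p1 ∨ p3), 0   [¬∨-rule on 2]
4. ¬p1, 0   [¬∨-rule on 2]
5. ¬p3, 0   [¬∨-rule on 3]
Accessibility: 0R0
The negation has an open branch (countermodel exists).

No, not valid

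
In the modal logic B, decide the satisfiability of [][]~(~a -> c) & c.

Unsatisfiable (every branch closes)

1. [][]~(~a -> c) & c, 0
2. [][]~(~a -> c), 0   [&-rule on 1]
3. c, 0   [&-rule on 1]
4. []~(~a -> c), 0   [[]-rule on 2 via 0R0]
5. ~(~a -> c), 0   [[]-rule on 4 via 0R0]
6. ~a, 0   [~->-rule on 5]
7. ~c, 0   [~->-rule on 5]
Accessibility: 0R0
Branch closes: c and ~c both at 0.
(One branch shown.) All branches close.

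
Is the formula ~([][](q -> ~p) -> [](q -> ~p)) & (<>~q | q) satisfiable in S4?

No, unsatisfiable

1. ~([][](q -> ~p) -> [](q -> ~p)) & (<>~q | q), 0
2. ~([][](q -> ~p) -> [](q -> ~p)), 0
3. <>~q | q, 0
4. [][](q -> ~p), 0
5. ~[](q -> ~p), 0
6. [](q -> ~p), 0
7. q -> ~p, 0
8. q, 0
9. ~p, 0
10. ~(q -> ~p), 1
11. q, 1
12. p, 1
13. [](q -> ~p), 1
14. q -> ~p, 1
15. ~p, 1
Accessibility: 0R0, 0R1, 1R1
Branch closes: p and ~p both at 1.
(One branch shown.) All branches close.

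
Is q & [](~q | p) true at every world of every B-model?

Tableau for the negation ~(q & [](~q | p)):
1. ~(q & [](~q | p)), w0
2. ~[](~q | p), w0   [~&-rule on 1 (branches; this branch)]
3. ~(~q | p), w1   [~[]-rule on 2: fresh world w1, w0Rw1]
4. q, w1   [~|-rule on 3]
5. ~p, w1   [~|-rule on 3]
Accessibility: w0Rw0, w0Rw1, w1Rw0, w1Rw1
The negation has an open branch (countermodel exists).

Invalid (countermodel exists)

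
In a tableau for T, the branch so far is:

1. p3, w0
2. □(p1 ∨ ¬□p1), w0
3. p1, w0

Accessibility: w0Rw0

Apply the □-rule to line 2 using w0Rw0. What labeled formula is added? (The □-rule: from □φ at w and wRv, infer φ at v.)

p1 ∨ ¬□p1, w0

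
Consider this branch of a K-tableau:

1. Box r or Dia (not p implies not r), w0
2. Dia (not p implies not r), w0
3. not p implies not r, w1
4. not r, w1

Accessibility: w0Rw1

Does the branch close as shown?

There is no literal clash: for every atom and world, at most one sign appears.

Not closed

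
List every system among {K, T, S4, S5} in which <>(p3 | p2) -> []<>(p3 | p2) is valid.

S5-tableau for the negation ~(<>(p3 | p2) -> []<>(p3 | p2)):
1. ~(<>(p3 | p2) -> []<>(p3 | p2)), w0
2. <>(p3 | p2), w0
3. ~[]<>(p3 | p2), w0
4. p3 | p2, w1
5. p2, w1
6. ~<>(p3 | p2), w2
7. ~(p3 | p2), w0
8. ~p3, w0
9. ~p2, w0
10. ~(p3 | p2), w1
11. ~p3, w1
12. ~p2, w1
Accessibility: w0Rw0, w0Rw1, w0Rw2, w1Rw0, w1Rw1, w1Rw2, w2Rw0, w2Rw1, w2Rw2
Branch closes: p2 and ~p2 both at w1.
Every branch closes (one shown): valid in S5.
S4-tableau for the negation ~(<>(p3 | p2) -> []<>(p3 | p2)):
1. ~(<>(p3 | p2) -> []<>(p3 | p2)), w0
2. <>(p3 | p2), w0
3. ~[]<>(p3 | p2), w0
4. p3 | p2, w1
5. p2, w1
6. ~<>(p3 | p2), w2
7. ~(p3 | p2), w2
8. ~p3, w2
9. ~p2, w2
Accessibility: w0Rw0, w0Rw1, w0Rw2, w1Rw1, w2Rw2
Complete open branch: countermodel on an S4-frame, so not valid in S4, nor in K, T (the same frame is also a K-frame and a T-frame).

S5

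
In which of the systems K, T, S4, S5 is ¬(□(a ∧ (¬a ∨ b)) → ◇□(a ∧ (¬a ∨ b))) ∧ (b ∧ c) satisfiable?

K

K-tableau for the formula:
1. ¬(□(a ∧ (¬a ∨ b)) → ◇□(a ∧ (¬a ∨ b))) ∧ (b ∧ c), u
2. ¬(□(a ∧ (¬a ∨ b)) → ◇□(a ∧ (¬a ∨ b))), u   [∧-rule on 1]
3. b ∧ c, u   [∧-rule on 1]
4. □(a ∧ (¬a ∨ b)), u   [¬→-rule on 2]
5. ¬◇□(a ∧ (¬a ∨ b)), u   [¬→-rule on 2]
6. b, u   [∧-rule on 3]
7. c, u   [∧-rule on 3]
Complete open branch: satisfiable in K.
T-tableau for the formula:
1. ¬(□(a ∧ (¬a ∨ b)) → ◇□(a ∧ (¬a ∨ b))) ∧ (b ∧ c), u
2. ¬(□(a ∧ (¬a ∨ b)) → ◇□(a ∧ (¬a ∨ b))), u   [∧-rule on 1]
3. b ∧ c, u   [∧-rule on 1]
4. □(a ∧ (¬a ∨ b)), u   [¬→-rule on 2]
5. ¬◇□(a ∧ (¬a ∨ b)), u   [¬→-rule on 2]
6. b, u   [∧-rule on 3]
7. c, u   [∧-rule on 3]
8. a ∧ (¬a ∨ b), u   [□-rule on 4 via uRu]
9. a, u   [∧-rule on 8]
10. ¬a ∨ b, u   [∧-rule on 8]
11. ¬□(a ∧ (¬a ∨ b)), u   [¬◇-rule on 5 via uRu]
12. ¬(a ∧ (¬a ∨ b)), v   [¬□-rule on 11: fresh world v, uRv]
13. a ∧ (¬a ∨ b), v   [□-rule on 4 via uRv]
14. a, v   [∧-rule on 13]
15. ¬a ∨ b, v   [∧-rule on 13]
16. ¬□(a ∧ (¬a ∨ b)), v   [¬◇-rule on 5 via uRv]
17. ¬(¬a ∨ b), v   [¬∧-rule on 12 (branches; this branch)]
18. ¬b, v   [¬∨-rule on 17]
19. b, v   [∨-rule on 15 (branches; this branch)]
Accessibility: uRu, uRv, vRv
Branch closes: b and ¬b both at v.
Every branch closes (one shown): unsatisfiable in T, hence also in S4, S5 (every S4/S5-frame is a T-frame).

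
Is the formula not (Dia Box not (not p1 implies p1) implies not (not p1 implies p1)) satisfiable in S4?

Satisfiable (open branch found)

1. not (Dia Box not (not p1 implies p1) implies not (not p1 implies p1)), 0
2. Dia Box not (not p1 implies p1), 0
3. not p1 implies p1, 0
4. p1, 0
5. Box not (not p1 implies p1), 1
6. not (not p1 implies p1), 1
7. not p1, 1
Accessibility: 0R0, 0R1, 1R1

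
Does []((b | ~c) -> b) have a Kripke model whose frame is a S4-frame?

Satisfiable

1. []((b | ~c) -> b), u
2. (b | ~c) -> b, u
3. b, u
Accessibility: uRu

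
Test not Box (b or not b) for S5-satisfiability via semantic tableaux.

1. not Box (b or not b), w0
2. not (b or not b), w1
3. not b, w1
4. b, w1
Accessibility: w0Rw0, w0Rw1, w1Rw0, w1Rw1
Branch closes: b and not b both at w1.
Every branch closes; the branch above is one of them.

Unsatisfiable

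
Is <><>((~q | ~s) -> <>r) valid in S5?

Tableau for the negation ~<><>((~q | ~s) -> <>r):
1. ~<><>((~q | ~s) -> <>r), 0
2. ~<>((~q | ~s) -> <>r), 0   [~<>-rule on 1 via 0R0]
3. ~((~q | ~s) -> <>r), 0   [~<>-rule on 2 via 0R0]
4. ~q | ~s, 0   [~->-rule on 3]
5. ~<>r, 0   [~->-rule on 3]
6. ~r, 0   [~<>-rule on 5 via 0R0]
7. ~s, 0   [|-rule on 4 (branches; this branch)]
Accessibility: 0R0
The negation has an open branch (countermodel exists).

Not valid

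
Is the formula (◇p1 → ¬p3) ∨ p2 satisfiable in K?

1. (◇p1 → ¬p3) ∨ p2, w0
2. p2, w0

Satisfiable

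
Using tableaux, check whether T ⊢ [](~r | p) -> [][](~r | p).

No, not valid

Tableau for the negation ~([](~r | p) -> [][](~r | p)):
1. ~([](~r | p) -> [][](~r | p)), 0
2. [](~r | p), 0
3. ~[][](~r | p), 0
4. ~r | p, 0
5. p, 0
6. ~[](~r | p), 1
7. ~r | p, 1
8. p, 1
9. ~(~r | p), 2
10. r, 2
11. ~p, 2
Accessibility: 0R0, 0R1, 1R1, 1R2, 2R2
The negation has an open branch (countermodel exists).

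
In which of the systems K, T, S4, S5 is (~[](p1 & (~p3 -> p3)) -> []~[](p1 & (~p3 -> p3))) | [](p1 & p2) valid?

S5

S4-tableau for the negation ~((~[](p1 & (~p3 -> p3)) -> []~[](p1 & (~p3 -> p3))) | [](p1 & p2)):
1. ~((~[](p1 & (~p3 -> p3)) -> []~[](p1 & (~p3 -> p3))) | [](p1 & p2)), w0
2. ~(~[](p1 & (~p3 -> p3)) -> []~[](p1 & (~p3 -> p3))), w0
3. ~[](p1 & p2), w0
4. ~[](p1 & (~p3 -> p3)), w0
5. ~[]~[](p1 & (~p3 -> p3)), w0
6. ~(p1 & p2), w1
7. ~p2, w1
8. ~(p1 & (~p3 -> p3)), w2
9. ~(~p3 -> p3), w2
10. ~p3, w2
11. [](p1 & (~p3 -> p3)), w3
12. p1 & (~p3 -> p3), w3
13. p1, w3
14. ~p3 -> p3, w3
15. p3, w3
Accessibility: w0Rw0, w0Rw1, w0Rw2, w0Rw3, w1Rw1, w2Rw2, w3Rw3
Complete open branch: countermodel on an S4-frame, so not valid in S4, nor in K, T (the same frame is also a K-frame and a T-frame).
S5-tableau for the negation ~((~[](p1 & (~p3 -> p3)) -> []~[](p1 & (~p3 -> p3))) | [](p1 & p2)):
1. ~((~[](p1 & (~p3 -> p3)) -> []~[](p1 & (~p3 -> p3))) | [](p1 & p2)), w0
2. ~(~[](p1 & (~p3 -> p3)) -> []~[](p1 & (~p3 -> p3))), w0
3. ~[](p1 & p2), w0
4. ~[](p1 & (~p3 -> p3)), w0
5. ~[]~[](p1 & (~p3 -> p3)), w0
6. ~(p1 & p2), w1
7. ~p2, w1
8. ~(p1 & (~p3 -> p3)), w2
9. ~(~p3 -> p3), w2
10. ~p3, w2
11. [](p1 & (~p3 -> p3)), w3
12. p1 & (~p3 -> p3), w0
13. p1, w0
14. ~p3 -> p3, w0
15. p1 & (~p3 -> p3), w1
16. p1, w1
17. ~p3 -> p3, w1
18. p1 & (~p3 -> p3), w2
19. p1, w2
20. ~p3 -> p3, w2
21. p1 & (~p3 -> p3), w3
22. p1, w3
23. ~p3 -> p3, w3
24. p3, w0
25. p3, w1
26. p3, w2
Accessibility: w0Rw0, w0Rw1, w0Rw2, w0Rw3, w1Rw0, w1Rw1, w1Rw2, w1Rw3, w2Rw0, w2Rw1, w2Rw2, w2Rw3, w3Rw0, w3Rw1, w3Rw2, w3Rw3
Branch closes: p3 and ~p3 both at w2.
Every branch closes (one shown): valid in S5.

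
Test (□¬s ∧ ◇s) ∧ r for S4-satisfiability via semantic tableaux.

1. (□¬s ∧ ◇s) ∧ r, w0
2. □¬s ∧ ◇s, w0   [∧-rule on 1]
3. r, w0   [∧-rule on 1]
4. □¬s, w0   [∧-rule on 2]
5. ◇s, w0   [∧-rule on 2]
6. ¬s, w0   [□-rule on 4 via w0Rw0]
7. s, w1   [◇-rule on 5: fresh world w1, w0Rw1]
8. ¬s, w1   [□-rule on 4 via w0Rw1]
Accessibility: w0Rw0, w0Rw1, w1Rw1
Branch closes: s and ¬s both at w1.
Every branch closes; the branch above is one of them.

No, unsatisfiable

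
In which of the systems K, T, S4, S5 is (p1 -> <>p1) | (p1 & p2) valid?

T-tableau for the negation ~((p1 -> <>p1) | (p1 & p2)):
1. ~((p1 -> <>p1) | (p1 & p2)), w0
2. ~(p1 -> <>p1), w0   [~|-rule on 1]
3. ~(p1 & p2), w0   [~|-rule on 1]
4. p1, w0   [~->-rule on 2]
5. ~<>p1, w0   [~->-rule on 2]
6. ~p1, w0   [~<>-rule on 5 via w0Rw0]
Accessibility: w0Rw0
Branch closes: p1 and ~p1 both at w0.
Every branch closes (one shown): valid in T, hence also in S4, S5 (every theorem of T is a theorem of S4 and S5).
K-tableau for the negation ~((p1 -> <>p1) | (p1 & p2)):
1. ~((p1 -> <>p1) | (p1 & p2)), w0
2. ~(p1 -> <>p1), w0   [~|-rule on 1]
3. ~(p1 & p2), w0   [~|-rule on 1]
4. p1, w0   [~->-rule on 2]
5. ~<>p1, w0   [~->-rule on 2]
6. ~p2, w0   [~&-rule on 3 (branches; this branch)]
Complete open branch: countermodel on a K-frame, so not valid in K.

T, S4, S5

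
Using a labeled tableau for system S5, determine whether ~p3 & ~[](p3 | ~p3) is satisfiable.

1. ~p3 & ~[](p3 | ~p3), 0
2. ~p3, 0
3. ~[](p3 | ~p3), 0
4. ~(p3 | ~p3), 1
5. ~p3, 1
6. p3, 1
Accessibility: 0R0, 0R1, 1R0, 1R1
Branch closes: p3 and ~p3 both at 1.
(One branch shown.) All branches close.

Unsatisfiable (every branch closes)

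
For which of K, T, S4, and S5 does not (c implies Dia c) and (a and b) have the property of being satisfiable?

T-tableau for the formula:
1. not (c implies Dia c) and (a and b), 0
2. not (c implies Dia c), 0
3. a and b, 0
4. c, 0
5. not Dia c, 0
6. a, 0
7. b, 0
8. not c, 0
Accessibility: 0R0
Branch closes: c and not c both at 0.
Every branch closes (one shown): unsatisfiable in T, hence also in S4, S5 (every S4/S5-frame is a T-frame).
K-tableau for the formula:
1. not (c implies Dia c) and (a and b), 0
2. not (c implies Dia c), 0
3. a and b, 0
4. c, 0
5. not Dia c, 0
6. a, 0
7. b, 0
Complete open branch: satisfiable in K.

K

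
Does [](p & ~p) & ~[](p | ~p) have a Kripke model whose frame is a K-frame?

Unsatisfiable

1. [](p & ~p) & ~[](p | ~p), w0
2. [](p & ~p), w0   [&-rule on 1]
3. ~[](p | ~p), w0   [&-rule on 1]
4. ~(p | ~p), w1   [~[]-rule on 3: fresh world w1, w0Rw1]
5. ~p, w1   [~|-rule on 4]
6. p, w1   [~|-rule on 4]
Accessibility: w0Rw1
Branch closes: p and ~p both at w1.
(One branch shown.) All branches close.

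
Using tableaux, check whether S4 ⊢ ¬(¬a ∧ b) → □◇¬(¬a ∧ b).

Tableau for the negation ¬(¬(¬a ∧ b) → □◇¬(¬a ∧ b)):
1. ¬(¬(¬a ∧ b) → □◇¬(¬a ∧ b)), u
2. ¬(¬a ∧ b), u
3. ¬□◇¬(¬a ∧ b), u
4. ¬b, u
5. ¬◇¬(¬a ∧ b), v
6. ¬a ∧ b, v
7. ¬a, v
8. b, v
Accessibility: uRu, uRv, vRv
The negation has an open branch (countermodel exists).

Invalid (countermodel exists)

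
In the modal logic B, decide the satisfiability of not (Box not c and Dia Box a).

1. not (Box not c and Dia Box a), u
2. not Dia Box a, u   [neg-and-rule on 1 (branches; this branch)]
3. not Box a, u   [neg-Dia-rule on 2 via uRu]
4. not a, v   [neg-Box-rule on 3: fresh world v, uRv]
5. not Box a, v   [neg-Dia-rule on 2 via uRv]
6. not a, w   [neg-Box-rule on 5: fresh world w, vRw]
Accessibility: uRu, uRv, vRu, vRv, vRw, wRv, wRw

Yes, satisfiable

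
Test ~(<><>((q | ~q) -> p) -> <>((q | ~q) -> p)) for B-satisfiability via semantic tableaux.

Satisfiable

1. ~(<><>((q | ~q) -> p) -> <>((q | ~q) -> p)), u
2. <><>((q | ~q) -> p), u   [~->-rule on 1]
3. ~<>((q | ~q) -> p), u   [~->-rule on 1]
4. ~((q | ~q) -> p), u   [~<>-rule on 3 via uRu]
5. q | ~q, u   [~->-rule on 4]
6. ~p, u   [~->-rule on 4]
7. ~q, u   [|-rule on 5 (branches; this branch)]
8. <>((q | ~q) -> p), v   [<>-rule on 2: fresh world v, uRv]
9. ~((q | ~q) -> p), v   [~<>-rule on 3 via uRv]
10. q | ~q, v   [~->-rule on 9]
11. ~p, v   [~->-rule on 9]
12. ~q, v   [|-rule on 10 (branches; this branch)]
13. (q | ~q) -> p, w   [<>-rule on 8: fresh world w, vRw]
14. p, w   [->-rule on 13 (branches; this branch)]
Accessibility: uRu, uRv, vRu, vRv, vRw, wRv, wRw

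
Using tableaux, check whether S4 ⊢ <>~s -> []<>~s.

Tableau for the negation ~(<>~s -> []<>~s):
1. ~(<>~s -> []<>~s), u
2. <>~s, u
3. ~[]<>~s, u
4. ~s, v
5. ~<>~s, w
6. s, w
Accessibility: uRu, uRv, uRw, vRv, wRw
The negation has an open branch (countermodel exists).

Not valid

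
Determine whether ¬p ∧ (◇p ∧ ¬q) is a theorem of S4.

Not valid

Tableau for the negation ¬(¬p ∧ (◇p ∧ ¬q)):
1. ¬(¬p ∧ (◇p ∧ ¬q)), 0
2. ¬(◇p ∧ ¬q), 0   [¬∧-rule on 1 (branches; this branch)]
3. q, 0   [¬∧-rule on 2 (branches; this branch)]
Accessibility: 0R0
The negation has an open branch (countermodel exists).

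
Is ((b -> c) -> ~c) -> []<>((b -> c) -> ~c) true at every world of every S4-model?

Tableau for the negation ~(((b -> c) -> ~c) -> []<>((b -> c) -> ~c)):
1. ~(((b -> c) -> ~c) -> []<>((b -> c) -> ~c)), 0
2. (b -> c) -> ~c, 0
3. ~[]<>((b -> c) -> ~c), 0
4. ~c, 0
5. ~<>((b -> c) -> ~c), 1
6. ~((b -> c) -> ~c), 1
7. b -> c, 1
8. c, 1
Accessibility: 0R0, 0R1, 1R1
The negation has an open branch (countermodel exists).

No, not valid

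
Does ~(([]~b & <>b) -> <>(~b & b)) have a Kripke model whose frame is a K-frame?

1. ~(([]~b & <>b) -> <>(~b & b)), u
2. []~b & <>b, u
3. ~<>(~b & b), u
4. []~b, u
5. <>b, u
6. b, v
7. ~(~b & b), v
8. ~b, v
Accessibility: uRv
Branch closes: b and ~b both at v.
Every branch closes; the branch above is one of them.

Unsatisfiable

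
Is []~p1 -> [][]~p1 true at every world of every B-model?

Tableau for the negation ~([]~p1 -> [][]~p1):
1. ~([]~p1 -> [][]~p1), w0
2. []~p1, w0
3. ~[][]~p1, w0
4. ~p1, w0
5. ~[]~p1, w1
6. ~p1, w1
7. p1, w2
Accessibility: w0Rw0, w0Rw1, w1Rw0, w1Rw1, w1Rw2, w2Rw1, w2Rw2
The negation has an open branch (countermodel exists).

Not valid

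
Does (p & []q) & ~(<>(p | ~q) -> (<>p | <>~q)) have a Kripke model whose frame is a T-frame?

1. (p & []q) & ~(<>(p | ~q) -> (<>p | <>~q)), 0
2. p & []q, 0
3. ~(<>(p | ~q) -> (<>p | <>~q)), 0
4. p, 0
5. []q, 0
6. <>(p | ~q), 0
7. ~(<>p | <>~q), 0
8. ~<>p, 0
9. ~<>~q, 0
10. q, 0
11. ~p, 0
Accessibility: 0R0
Branch closes: p and ~p both at 0.
(One branch shown.) All branches close.

Unsatisfiable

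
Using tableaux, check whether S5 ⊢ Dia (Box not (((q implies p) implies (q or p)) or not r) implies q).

Invalid (countermodel exists)

Tableau for the negation not Dia (Box not (((q implies p) implies (q or p)) or not r) implies q):
1. not Dia (Box not (((q implies p) implies (q or p)) or not r) implies q), 0
2. not (Box not (((q implies p) implies (q or p)) or not r) implies q), 0
3. Box not (((q implies p) implies (q or p)) or not r), 0
4. not q, 0
5. not (((q implies p) implies (q or p)) or not r), 0
6. not ((q implies p) implies (q or p)), 0
7. r, 0
8. q implies p, 0
9. not (q or p), 0
10. not p, 0
Accessibility: 0R0
The negation has an open branch (countermodel exists).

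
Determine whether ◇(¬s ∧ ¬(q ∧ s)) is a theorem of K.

Tableau for the negation ¬◇(¬s ∧ ¬(q ∧ s)):
1. ¬◇(¬s ∧ ¬(q ∧ s)), u
The negation has an open branch (countermodel exists).

Not valid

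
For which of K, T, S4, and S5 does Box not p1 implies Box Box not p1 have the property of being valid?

S4-tableau for the negation not (Box not p1 implies Box Box not p1):
1. not (Box not p1 implies Box Box not p1), u
2. Box not p1, u
3. not Box Box not p1, u
4. not p1, u
5. not Box not p1, v
6. not p1, v
7. p1, w
8. not p1, w
Accessibility: uRu, uRv, uRw, vRv, vRw, wRw
Branch closes: p1 and not p1 both at w.
Every branch closes (one shown): valid in S4, hence also in S5 (every theorem of S4 is a theorem of S5).
T-tableau for the negation not (Box not p1 implies Box Box not p1):
1. not (Box not p1 implies Box Box not p1), u
2. Box not p1, u
3. not Box Box not p1, u
4. not p1, u
5. not Box not p1, v
6. not p1, v
7. p1, w
Accessibility: uRu, uRv, vRv, vRw, wRw
Complete open branch: countermodel on a T-frame, so not valid in T, nor in K (the same frame is also a K-frame).

S4, S5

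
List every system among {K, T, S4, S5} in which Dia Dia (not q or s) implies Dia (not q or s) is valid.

S4-tableau for the negation not (Dia Dia (not q or s) implies Dia (not q or s)):
1. not (Dia Dia (not q or s) implies Dia (not q or s)), u
2. Dia Dia (not q or s), u   [neg-implies-rule on 1]
3. not Dia (not q or s), u   [neg-implies-rule on 1]
4. not (not q or s), u   [neg-Dia-rule on 3 via uRu]
5. q, u   [neg-or-rule on 4]
6. not s, u   [neg-or-rule on 4]
7. Dia (not q or s), v   [Dia-rule on 2: fresh world v, uRv]
8. not (not q or s), v   [neg-Dia-rule on 3 via uRv]
9. q, v   [neg-or-rule on 8]
10. not s, v   [neg-or-rule on 8]
11. not q or s, w   [Dia-rule on 7: fresh world w, vRw]
12. not (not q or s), w   [neg-Dia-rule on 3 via uRw]
13. q, w   [neg-or-rule on 12]
14. not s, w   [neg-or-rule on 12]
15. s, w   [or-rule on 11 (branches; this branch)]
Accessibility: uRu, uRv, uRw, vRv, vRw, wRw
Branch closes: s and not s both at w.
Every branch closes (one shown): valid in S4, hence also in S5 (every theorem of S4 is a theorem of S5).
T-tableau for the negation not (Dia Dia (not q or s) implies Dia (not q or s)):
1. not (Dia Dia (not q or s) implies Dia (not q or s)), u
2. Dia Dia (not q or s), u   [neg-implies-rule on 1]
3. not Dia (not q or s), u   [neg-implies-rule on 1]
4. not (not q or s), u   [neg-Dia-rule on 3 via uRu]
5. q, u   [neg-or-rule on 4]
6. not s, u   [neg-or-rule on 4]
7. Dia (not q or s), v   [Dia-rule on 2: fresh world v, uRv]
8. not (not q or s), v   [neg-Dia-rule on 3 via uRv]
9. q, v   [neg-or-rule on 8]
10. not s, v   [neg-or-rule on 8]
11. not q or s, w   [Dia-rule on 7: fresh world w, vRw]
12. s, w   [or-rule on 11 (branches; this branch)]
Accessibility: uRu, uRv, vRv, vRw, wRw
Complete open branch: countermodel on a T-frame, so not valid in T, nor in K (the same frame is also a K-frame).

S4, S5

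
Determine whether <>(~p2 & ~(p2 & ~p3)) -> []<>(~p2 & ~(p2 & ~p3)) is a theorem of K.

Tableau for the negation ~(<>(~p2 & ~(p2 & ~p3)) -> []<>(~p2 & ~(p2 & ~p3))):
1. ~(<>(~p2 & ~(p2 & ~p3)) -> []<>(~p2 & ~(p2 & ~p3))), w0
2. <>(~p2 & ~(p2 & ~p3)), w0
3. ~[]<>(~p2 & ~(p2 & ~p3)), w0
4. ~p2 & ~(p2 & ~p3), w1
5. ~p2, w1
6. ~(p2 & ~p3), w1
7. p3, w1
8. ~<>(~p2 & ~(p2 & ~p3)), w2
Accessibility: w0Rw1, w0Rw2
The negation has an open branch (countermodel exists).

Invalid (countermodel exists)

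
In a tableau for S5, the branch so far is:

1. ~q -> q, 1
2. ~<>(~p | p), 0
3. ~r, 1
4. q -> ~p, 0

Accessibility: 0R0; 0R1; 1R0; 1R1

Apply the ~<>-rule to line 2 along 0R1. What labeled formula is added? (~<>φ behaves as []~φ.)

~<>φ behaves as []~φ: propagate the negated body to each accessible world.

~(~p | p), 1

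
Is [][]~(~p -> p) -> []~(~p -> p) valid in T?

Valid in T

Tableau for the negation ~([][]~(~p -> p) -> []~(~p -> p)):
1. ~([][]~(~p -> p) -> []~(~p -> p)), u
2. [][]~(~p -> p), u
3. ~[]~(~p -> p), u
4. []~(~p -> p), u
5. ~(~p -> p), u
6. ~p, u
7. ~p -> p, v
8. []~(~p -> p), v
9. ~(~p -> p), v
10. ~p, v
11. p, v
Accessibility: uRu, uRv, vRv
Branch closes: p and ~p both at v.
Every branch of the negation's tableau closes; the branch above is one of them.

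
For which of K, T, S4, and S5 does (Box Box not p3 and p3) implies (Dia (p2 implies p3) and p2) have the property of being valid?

T-tableau for the negation not ((Box Box not p3 and p3) implies (Dia (p2 implies p3) and p2)):
1. not ((Box Box not p3 and p3) implies (Dia (p2 implies p3) and p2)), w0
2. Box Box not p3 and p3, w0
3. not (Dia (p2 implies p3) and p2), w0
4. Box Box not p3, w0
5. p3, w0
6. Box not p3, w0
7. not p3, w0
Accessibility: w0Rw0
Branch closes: p3 and not p3 both at w0.
Every branch closes (one shown): valid in T, hence also in S4, S5 (every theorem of T is a theorem of S4 and S5).
K-tableau for the negation not ((Box Box not p3 and p3) implies (Dia (p2 implies p3) and p2)):
1. not ((Box Box not p3 and p3) implies (Dia (p2 implies p3) and p2)), w0
2. Box Box not p3 and p3, w0
3. not (Dia (p2 implies p3) and p2), w0
4. Box Box not p3, w0
5. p3, w0
6. not p2, w0
Complete open branch: countermodel on a K-frame, so not valid in K.

T, S4, S5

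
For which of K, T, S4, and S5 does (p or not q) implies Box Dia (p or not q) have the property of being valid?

S5

S5-tableau for the negation not ((p or not q) implies Box Dia (p or not q)):
1. not ((p or not q) implies Box Dia (p or not q)), u
2. p or not q, u
3. not Box Dia (p or not q), u
4. not q, u
5. not Dia (p or not q), v
6. not (p or not q), u
7. not p, u
8. q, u
Accessibility: uRu, uRv, vRu, vRv
Branch closes: q and not q both at u.
Every branch closes (one shown): valid in S5.
S4-tableau for the negation not ((p or not q) implies Box Dia (p or not q)):
1. not ((p or not q) implies Box Dia (p or not q)), u
2. p or not q, u
3. not Box Dia (p or not q), u
4. not q, u
5. not Dia (p or not q), v
6. not (p or not q), v
7. not p, v
8. q, v
Accessibility: uRu, uRv, vRv
Complete open branch: countermodel on an S4-frame, so not valid in S4, nor in K, T (the same frame is also a K-frame and a T-frame).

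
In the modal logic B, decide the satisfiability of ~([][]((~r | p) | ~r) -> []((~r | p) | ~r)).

1. ~([][]((~r | p) | ~r) -> []((~r | p) | ~r)), u
2. [][]((~r | p) | ~r), u
3. ~[]((~r | p) | ~r), u
4. []((~r | p) | ~r), u
5. (~r | p) | ~r, u
6. ~r | p, u
7. p, u
8. ~((~r | p) | ~r), v
9. ~(~r | p), v
10. r, v
11. ~p, v
12. []((~r | p) | ~r), v
13. (~r | p) | ~r, v
14. ~r | p, v
15. p, v
Accessibility: uRu, uRv, vRu, vRv
Branch closes: p and ~p both at v.
(One branch shown.) All branches close.

No, unsatisfiable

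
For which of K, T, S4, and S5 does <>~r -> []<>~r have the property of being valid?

S5

S5-tableau for the negation ~(<>~r -> []<>~r):
1. ~(<>~r -> []<>~r), 0
2. <>~r, 0
3. ~[]<>~r, 0
4. ~r, 1
5. ~<>~r, 2
6. r, 0
7. r, 1
Accessibility: 0R0, 0R1, 0R2, 1R0, 1R1, 1R2, 2R0, 2R1, 2R2
Branch closes: r and ~r both at 1.
Every branch closes (one shown): valid in S5.
S4-tableau for the negation ~(<>~r -> []<>~r):
1. ~(<>~r -> []<>~r), 0
2. <>~r, 0
3. ~[]<>~r, 0
4. ~r, 1
5. ~<>~r, 2
6. r, 2
Accessibility: 0R0, 0R1, 0R2, 1R1, 2R2
Complete open branch: countermodel on an S4-frame, so not valid in S4, nor in K, T (the same frame is also a K-frame and a T-frame).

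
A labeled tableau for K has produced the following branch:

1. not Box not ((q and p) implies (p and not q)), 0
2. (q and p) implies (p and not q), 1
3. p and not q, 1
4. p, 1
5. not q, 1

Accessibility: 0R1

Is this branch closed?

There is no literal clash: for every atom and world, at most one sign appears.

No, open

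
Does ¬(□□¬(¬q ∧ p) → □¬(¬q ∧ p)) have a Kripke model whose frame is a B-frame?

No, unsatisfiable

1. ¬(□□¬(¬q ∧ p) → □¬(¬q ∧ p)), 0
2. □□¬(¬q ∧ p), 0
3. ¬□¬(¬q ∧ p), 0
4. □¬(¬q ∧ p), 0
5. ¬(¬q ∧ p), 0
6. ¬p, 0
7. ¬q ∧ p, 1
8. ¬q, 1
9. p, 1
10. □¬(¬q ∧ p), 1
11. ¬(¬q ∧ p), 1
12. ¬p, 1
Accessibility: 0R0, 0R1, 1R0, 1R1
Branch closes: p and ¬p both at 1.
All branches of the tableau close; one closing branch shown above.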